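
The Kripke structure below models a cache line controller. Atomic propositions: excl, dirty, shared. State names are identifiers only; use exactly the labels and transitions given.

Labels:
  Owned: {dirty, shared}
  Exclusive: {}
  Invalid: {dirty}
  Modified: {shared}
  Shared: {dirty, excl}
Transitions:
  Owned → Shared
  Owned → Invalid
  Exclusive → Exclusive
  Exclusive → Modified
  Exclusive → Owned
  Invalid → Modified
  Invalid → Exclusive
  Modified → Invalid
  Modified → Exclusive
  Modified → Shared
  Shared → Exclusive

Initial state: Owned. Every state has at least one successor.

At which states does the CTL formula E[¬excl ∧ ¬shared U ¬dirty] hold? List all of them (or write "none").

{Exclusive, Invalid, Modified}

States satisfying ¬excl ∧ ¬shared: {Exclusive, Invalid}.
States satisfying ¬dirty: {Exclusive, Modified}.
States satisfying E[¬excl ∧ ¬shared U ¬dirty]: {Exclusive, Invalid, Modified}.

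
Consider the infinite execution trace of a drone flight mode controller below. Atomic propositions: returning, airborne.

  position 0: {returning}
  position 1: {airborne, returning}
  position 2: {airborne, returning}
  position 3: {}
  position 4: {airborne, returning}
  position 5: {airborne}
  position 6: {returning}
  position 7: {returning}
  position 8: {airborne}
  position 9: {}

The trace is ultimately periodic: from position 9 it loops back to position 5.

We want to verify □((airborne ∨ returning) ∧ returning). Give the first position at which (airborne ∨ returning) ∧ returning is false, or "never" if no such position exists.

3

Check (airborne ∨ returning) ∧ returning at each position in order: 0 ✓, 1 ✓, 2 ✓.
At position 3 the labels are {}, so (airborne ∨ returning) ∧ returning is false there. This is the first violation.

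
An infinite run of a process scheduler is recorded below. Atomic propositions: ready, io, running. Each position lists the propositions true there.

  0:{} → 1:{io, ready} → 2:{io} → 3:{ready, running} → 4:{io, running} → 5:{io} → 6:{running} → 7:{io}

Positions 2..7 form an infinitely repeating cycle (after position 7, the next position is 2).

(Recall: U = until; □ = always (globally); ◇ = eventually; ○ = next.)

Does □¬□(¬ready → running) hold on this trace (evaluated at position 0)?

¬□(¬ready → running) holds at every position 0..7, and those are all positions ever visited, so □¬□(¬ready → running) holds.

Yes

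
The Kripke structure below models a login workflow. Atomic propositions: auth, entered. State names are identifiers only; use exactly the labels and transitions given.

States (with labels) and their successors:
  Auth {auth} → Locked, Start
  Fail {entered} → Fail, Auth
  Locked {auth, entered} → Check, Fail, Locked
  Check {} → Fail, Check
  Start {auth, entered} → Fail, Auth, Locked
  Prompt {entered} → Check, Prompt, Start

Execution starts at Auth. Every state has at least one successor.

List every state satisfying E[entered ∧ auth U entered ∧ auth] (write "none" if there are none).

States satisfying entered ∧ auth: {Locked, Start}.
States satisfying E[entered ∧ auth U entered ∧ auth]: {Locked, Start}.

{Locked, Start}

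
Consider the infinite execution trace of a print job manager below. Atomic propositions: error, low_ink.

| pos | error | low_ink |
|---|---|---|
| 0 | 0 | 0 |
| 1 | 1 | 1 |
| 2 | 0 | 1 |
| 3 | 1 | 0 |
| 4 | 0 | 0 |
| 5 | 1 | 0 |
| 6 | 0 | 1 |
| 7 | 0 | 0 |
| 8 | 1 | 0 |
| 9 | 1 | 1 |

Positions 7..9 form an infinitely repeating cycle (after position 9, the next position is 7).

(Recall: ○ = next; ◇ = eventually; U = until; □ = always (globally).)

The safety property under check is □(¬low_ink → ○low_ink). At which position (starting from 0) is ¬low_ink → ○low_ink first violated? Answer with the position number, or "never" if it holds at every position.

3

Check ¬low_ink → ○low_ink at each position in order: 0 ✓, 1 ✓, 2 ✓.
At position 3 the labels are {error} and the next position 4 has {}, so ¬low_ink → ○low_ink is false there. This is the first violation.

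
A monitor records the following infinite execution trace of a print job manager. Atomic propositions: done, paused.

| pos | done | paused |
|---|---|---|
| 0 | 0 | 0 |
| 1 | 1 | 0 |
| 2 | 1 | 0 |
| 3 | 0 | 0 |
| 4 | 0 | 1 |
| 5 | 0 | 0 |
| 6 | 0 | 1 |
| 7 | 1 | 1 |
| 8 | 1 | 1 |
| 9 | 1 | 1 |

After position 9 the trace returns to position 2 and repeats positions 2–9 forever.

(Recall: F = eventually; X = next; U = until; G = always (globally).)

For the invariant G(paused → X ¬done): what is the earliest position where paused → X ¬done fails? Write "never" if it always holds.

Check paused → X ¬done at each position in order: 0 ✓, 1 ✓, 2 ✓, 3 ✓, 4 ✓, 5 ✓.
At position 6 the labels are {paused} and the next position 7 has {done, paused}, so paused → X ¬done is false there. This is the first violation.

6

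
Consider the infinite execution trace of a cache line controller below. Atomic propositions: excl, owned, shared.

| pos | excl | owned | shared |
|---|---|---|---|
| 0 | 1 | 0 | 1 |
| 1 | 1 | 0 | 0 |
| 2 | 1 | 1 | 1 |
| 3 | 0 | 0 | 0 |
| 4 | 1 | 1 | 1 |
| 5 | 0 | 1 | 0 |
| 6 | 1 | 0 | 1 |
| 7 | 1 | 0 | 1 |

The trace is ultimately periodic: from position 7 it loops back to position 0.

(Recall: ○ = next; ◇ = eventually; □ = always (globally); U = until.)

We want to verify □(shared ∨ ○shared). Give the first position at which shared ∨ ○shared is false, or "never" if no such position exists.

shared ∨ ○shared holds at every position 0..7, and those are all the positions the trace ever visits, so the invariant □(shared ∨ ○shared) is never violated.

never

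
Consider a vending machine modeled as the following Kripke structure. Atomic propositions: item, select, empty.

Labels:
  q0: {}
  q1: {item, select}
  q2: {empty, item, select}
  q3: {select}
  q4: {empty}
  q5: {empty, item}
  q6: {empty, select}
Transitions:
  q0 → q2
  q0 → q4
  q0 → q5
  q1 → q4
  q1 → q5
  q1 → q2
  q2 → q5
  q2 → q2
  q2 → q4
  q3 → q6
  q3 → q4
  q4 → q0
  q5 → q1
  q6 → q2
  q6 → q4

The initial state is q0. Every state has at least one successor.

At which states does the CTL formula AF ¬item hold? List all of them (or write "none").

{q0, q3, q4, q6}

States satisfying ¬item: {q0, q3, q4, q6}.
States satisfying AF ¬item: {q0, q3, q4, q6}.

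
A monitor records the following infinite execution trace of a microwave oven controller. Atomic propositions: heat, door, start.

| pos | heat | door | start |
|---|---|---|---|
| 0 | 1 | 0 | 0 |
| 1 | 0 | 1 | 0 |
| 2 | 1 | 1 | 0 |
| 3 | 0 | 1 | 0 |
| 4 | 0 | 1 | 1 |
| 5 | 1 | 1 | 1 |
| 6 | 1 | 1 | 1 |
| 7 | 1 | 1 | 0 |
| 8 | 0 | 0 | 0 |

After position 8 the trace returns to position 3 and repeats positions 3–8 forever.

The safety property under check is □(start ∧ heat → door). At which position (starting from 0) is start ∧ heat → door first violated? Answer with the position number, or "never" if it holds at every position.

start ∧ heat → door holds at every position 0..8, and those are all the positions the trace ever visits, so the invariant □(start ∧ heat → door) is never violated.

never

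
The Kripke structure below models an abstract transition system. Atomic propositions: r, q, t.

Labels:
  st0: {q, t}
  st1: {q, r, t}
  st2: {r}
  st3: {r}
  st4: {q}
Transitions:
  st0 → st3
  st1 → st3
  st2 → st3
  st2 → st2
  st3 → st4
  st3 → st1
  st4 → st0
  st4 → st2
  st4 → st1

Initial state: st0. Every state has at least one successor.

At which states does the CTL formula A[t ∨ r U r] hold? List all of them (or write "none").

{st0, st1, st2, st3}

States satisfying t ∨ r: {st0, st1, st2, st3}.
States satisfying r: {st1, st2, st3}.
States satisfying A[t ∨ r U r]: {st0, st1, st2, st3}.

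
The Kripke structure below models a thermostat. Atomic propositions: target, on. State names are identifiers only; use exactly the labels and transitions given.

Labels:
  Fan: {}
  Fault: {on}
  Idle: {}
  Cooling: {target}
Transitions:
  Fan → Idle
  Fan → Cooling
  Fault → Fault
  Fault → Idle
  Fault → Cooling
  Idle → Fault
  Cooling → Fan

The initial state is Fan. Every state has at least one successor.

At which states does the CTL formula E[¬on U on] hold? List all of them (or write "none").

States satisfying ¬on: {Fan, Idle, Cooling}.
States satisfying on: {Fault}.
States satisfying E[¬on U on]: {Fan, Fault, Idle, Cooling}.

{Fan, Fault, Idle, Cooling}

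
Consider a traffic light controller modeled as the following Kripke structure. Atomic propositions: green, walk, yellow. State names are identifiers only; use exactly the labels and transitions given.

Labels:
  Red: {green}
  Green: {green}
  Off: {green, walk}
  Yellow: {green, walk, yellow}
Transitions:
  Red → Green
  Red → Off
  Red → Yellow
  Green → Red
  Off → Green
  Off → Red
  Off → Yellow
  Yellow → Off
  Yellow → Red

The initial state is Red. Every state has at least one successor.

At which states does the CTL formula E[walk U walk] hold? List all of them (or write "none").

States satisfying walk: {Off, Yellow}.
States satisfying E[walk U walk]: {Off, Yellow}.

{Off, Yellow}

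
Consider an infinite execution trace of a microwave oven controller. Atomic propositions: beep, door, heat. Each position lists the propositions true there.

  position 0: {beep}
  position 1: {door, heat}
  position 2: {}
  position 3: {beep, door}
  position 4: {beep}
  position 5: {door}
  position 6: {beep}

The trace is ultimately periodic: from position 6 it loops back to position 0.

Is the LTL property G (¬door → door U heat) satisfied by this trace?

¬door → door U heat must hold at every position from 0 onward. It fails at position 0, so G (¬door → door U heat) is false.
Positions where ¬door holds: 0, 2, 4, 6.
Check door U heat at each: 0→fails, 2→fails, 4→fails, 6→fails.

Violated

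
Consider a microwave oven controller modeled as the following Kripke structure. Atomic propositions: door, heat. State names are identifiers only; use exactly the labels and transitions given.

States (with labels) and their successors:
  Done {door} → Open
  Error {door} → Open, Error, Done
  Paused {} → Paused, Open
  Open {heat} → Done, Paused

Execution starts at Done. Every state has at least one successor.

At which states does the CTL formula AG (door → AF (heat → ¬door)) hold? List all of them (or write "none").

States satisfying door → AF (heat → ¬door): {Done, Error, Paused, Open}.
States satisfying AG (door → AF (heat → ¬door)): {Done, Error, Paused, Open}.

{Done, Error, Paused, Open}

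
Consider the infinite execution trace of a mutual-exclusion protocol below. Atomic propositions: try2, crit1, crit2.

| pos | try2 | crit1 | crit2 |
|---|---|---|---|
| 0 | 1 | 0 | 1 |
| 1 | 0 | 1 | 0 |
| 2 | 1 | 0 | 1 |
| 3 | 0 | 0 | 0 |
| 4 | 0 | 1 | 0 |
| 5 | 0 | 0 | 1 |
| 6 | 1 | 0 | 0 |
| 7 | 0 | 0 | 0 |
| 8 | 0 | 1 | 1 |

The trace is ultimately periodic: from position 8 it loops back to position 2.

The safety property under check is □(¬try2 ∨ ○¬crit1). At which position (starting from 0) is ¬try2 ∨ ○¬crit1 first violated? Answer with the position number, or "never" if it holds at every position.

At position 0 the labels are {crit2, try2} and the next position 1 has {crit1}, so ¬try2 ∨ ○¬crit1 is false there. This is the first violation.

0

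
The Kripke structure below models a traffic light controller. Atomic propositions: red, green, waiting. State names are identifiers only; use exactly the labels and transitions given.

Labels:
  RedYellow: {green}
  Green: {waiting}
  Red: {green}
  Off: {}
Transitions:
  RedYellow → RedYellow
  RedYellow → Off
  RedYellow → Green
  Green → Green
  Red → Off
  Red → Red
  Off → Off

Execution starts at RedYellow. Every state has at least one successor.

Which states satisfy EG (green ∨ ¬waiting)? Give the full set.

States satisfying green ∨ ¬waiting: {RedYellow, Red, Off}.
States satisfying EG (green ∨ ¬waiting): {RedYellow, Red, Off}.

{RedYellow, Red, Off}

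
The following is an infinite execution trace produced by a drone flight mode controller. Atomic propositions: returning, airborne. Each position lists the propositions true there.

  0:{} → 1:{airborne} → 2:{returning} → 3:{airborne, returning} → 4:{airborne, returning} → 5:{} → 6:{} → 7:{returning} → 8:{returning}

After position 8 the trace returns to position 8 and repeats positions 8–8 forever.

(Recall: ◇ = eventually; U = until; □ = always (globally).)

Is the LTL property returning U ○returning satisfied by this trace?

Violated

Walking from position 0: at position 0, ○returning has not yet held and returning fails, so returning U ○returning is false.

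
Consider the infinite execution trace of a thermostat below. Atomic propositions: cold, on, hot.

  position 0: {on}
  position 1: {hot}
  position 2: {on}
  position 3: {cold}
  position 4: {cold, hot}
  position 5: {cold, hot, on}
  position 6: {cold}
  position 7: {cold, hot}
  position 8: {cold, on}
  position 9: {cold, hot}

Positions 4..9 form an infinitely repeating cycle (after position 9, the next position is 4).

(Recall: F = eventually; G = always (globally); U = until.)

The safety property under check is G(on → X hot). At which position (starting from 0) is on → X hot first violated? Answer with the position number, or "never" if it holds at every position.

Check on → X hot at each position in order: 0 ✓, 1 ✓.
At position 2 the labels are {on} and the next position 3 has {cold}, so on → X hot is false there. This is the first violation.

2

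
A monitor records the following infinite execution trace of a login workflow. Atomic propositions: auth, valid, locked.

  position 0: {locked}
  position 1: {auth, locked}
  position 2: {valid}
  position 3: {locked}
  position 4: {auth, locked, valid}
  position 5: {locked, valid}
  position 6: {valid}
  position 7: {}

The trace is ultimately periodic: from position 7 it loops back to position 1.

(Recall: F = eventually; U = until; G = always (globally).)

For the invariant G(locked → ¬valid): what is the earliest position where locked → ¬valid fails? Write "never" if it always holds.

Check locked → ¬valid at each position in order: 0 ✓, 1 ✓, 2 ✓, 3 ✓.
At position 4 the labels are {auth, locked, valid}, so locked → ¬valid is false there. This is the first violation.

4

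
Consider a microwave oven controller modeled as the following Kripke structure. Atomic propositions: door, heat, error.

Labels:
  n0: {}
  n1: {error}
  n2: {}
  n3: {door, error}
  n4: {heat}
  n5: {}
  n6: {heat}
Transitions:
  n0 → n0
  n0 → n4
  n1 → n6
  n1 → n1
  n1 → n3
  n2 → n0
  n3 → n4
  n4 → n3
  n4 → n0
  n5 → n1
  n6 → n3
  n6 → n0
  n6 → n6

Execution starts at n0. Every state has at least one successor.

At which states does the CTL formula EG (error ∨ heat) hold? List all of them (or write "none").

States satisfying error ∨ heat: {n1, n3, n4, n6}.
States satisfying EG (error ∨ heat): {n1, n3, n4, n6}.

{n1, n3, n4, n6}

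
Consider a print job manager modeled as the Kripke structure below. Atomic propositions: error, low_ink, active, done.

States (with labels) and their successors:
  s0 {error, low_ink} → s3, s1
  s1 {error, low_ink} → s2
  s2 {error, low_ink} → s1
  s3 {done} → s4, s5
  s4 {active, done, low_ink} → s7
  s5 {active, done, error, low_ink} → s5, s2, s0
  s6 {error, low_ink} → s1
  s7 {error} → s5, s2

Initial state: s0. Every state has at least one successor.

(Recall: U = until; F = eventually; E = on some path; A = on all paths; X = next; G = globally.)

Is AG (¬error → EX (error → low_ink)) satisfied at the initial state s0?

No

States satisfying ¬error → EX (error → low_ink): {s0, s1, s2, s3, s5, s6, s7}.
States satisfying AG (¬error → EX (error → low_ink)): {s1, s2, s6}.
s4 is reachable from s0 and violates ¬error → EX (error → low_ink), so AG fails at s0.
s0 ∉ Sat(AG (¬error → EX (error → low_ink))).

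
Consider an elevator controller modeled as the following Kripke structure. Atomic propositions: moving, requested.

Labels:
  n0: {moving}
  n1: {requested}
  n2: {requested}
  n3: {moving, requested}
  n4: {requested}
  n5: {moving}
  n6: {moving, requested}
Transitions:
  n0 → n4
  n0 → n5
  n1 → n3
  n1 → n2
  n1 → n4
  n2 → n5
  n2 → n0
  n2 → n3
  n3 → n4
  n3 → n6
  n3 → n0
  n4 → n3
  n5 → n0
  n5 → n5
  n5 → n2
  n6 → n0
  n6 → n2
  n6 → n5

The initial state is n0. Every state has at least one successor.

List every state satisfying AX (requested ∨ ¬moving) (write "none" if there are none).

States satisfying requested ∨ ¬moving: {n1, n2, n3, n4, n6}.
States satisfying AX (requested ∨ ¬moving): {n1, n4}.

{n1, n4}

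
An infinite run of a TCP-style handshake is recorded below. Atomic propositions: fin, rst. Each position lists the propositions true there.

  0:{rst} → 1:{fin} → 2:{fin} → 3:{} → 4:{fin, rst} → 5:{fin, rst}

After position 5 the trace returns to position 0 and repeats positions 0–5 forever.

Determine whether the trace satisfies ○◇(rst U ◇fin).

Yes

The position after 0 is 1; ◇(rst U ◇fin) is true there.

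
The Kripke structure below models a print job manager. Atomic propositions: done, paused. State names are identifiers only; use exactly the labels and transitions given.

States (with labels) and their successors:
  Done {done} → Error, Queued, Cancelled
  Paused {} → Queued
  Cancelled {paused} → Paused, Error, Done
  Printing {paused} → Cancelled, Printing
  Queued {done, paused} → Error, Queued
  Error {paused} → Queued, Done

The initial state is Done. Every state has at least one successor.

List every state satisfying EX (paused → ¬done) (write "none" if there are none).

States satisfying paused → ¬done: {Done, Paused, Cancelled, Printing, Error}.
States satisfying EX (paused → ¬done): {Done, Cancelled, Printing, Queued, Error}.

{Done, Cancelled, Printing, Queued, Error}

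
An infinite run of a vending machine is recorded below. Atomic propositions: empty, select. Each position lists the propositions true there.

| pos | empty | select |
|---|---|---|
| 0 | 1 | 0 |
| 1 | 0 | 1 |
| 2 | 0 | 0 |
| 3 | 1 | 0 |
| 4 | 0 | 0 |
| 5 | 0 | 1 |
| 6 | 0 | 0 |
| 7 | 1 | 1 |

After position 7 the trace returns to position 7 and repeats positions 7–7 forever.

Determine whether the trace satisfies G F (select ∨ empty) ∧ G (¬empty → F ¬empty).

Holds

F (select ∨ empty) holds at every position 0..7, and those are all positions ever visited, so G F (select ∨ empty) holds.
¬empty → F ¬empty holds at every position 0..7, and those are all positions ever visited, so G (¬empty → F ¬empty) holds.
Positions where ¬empty holds: 1, 2, 4, 5, 6.
Check F ¬empty at each: 1→ok, 2→ok, 4→ok, 5→ok, 6→ok.
At position 0: G F (select ∨ empty) is true; G (¬empty → F ¬empty) is true; so G F (select ∨ empty) ∧ G (¬empty → F ¬empty) is true.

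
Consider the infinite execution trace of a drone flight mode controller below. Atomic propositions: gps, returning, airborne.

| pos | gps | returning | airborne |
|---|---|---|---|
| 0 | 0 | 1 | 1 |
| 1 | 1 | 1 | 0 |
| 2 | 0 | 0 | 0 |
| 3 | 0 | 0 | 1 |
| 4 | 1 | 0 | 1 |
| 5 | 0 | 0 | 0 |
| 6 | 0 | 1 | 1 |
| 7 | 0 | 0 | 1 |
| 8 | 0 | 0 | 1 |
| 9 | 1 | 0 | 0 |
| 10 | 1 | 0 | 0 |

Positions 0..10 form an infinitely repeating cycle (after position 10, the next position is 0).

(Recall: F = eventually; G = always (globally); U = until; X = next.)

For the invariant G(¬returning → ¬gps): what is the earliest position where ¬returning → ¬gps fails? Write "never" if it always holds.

4

Check ¬returning → ¬gps at each position in order: 0 ✓, 1 ✓, 2 ✓, 3 ✓.
At position 4 the labels are {airborne, gps}, so ¬returning → ¬gps is false there. This is the first violation.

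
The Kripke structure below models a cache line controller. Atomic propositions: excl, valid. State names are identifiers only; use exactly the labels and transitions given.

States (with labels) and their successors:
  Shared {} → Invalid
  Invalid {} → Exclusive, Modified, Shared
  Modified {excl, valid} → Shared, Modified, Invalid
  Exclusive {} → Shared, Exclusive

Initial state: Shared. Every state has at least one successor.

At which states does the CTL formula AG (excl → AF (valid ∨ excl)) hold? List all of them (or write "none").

States satisfying excl → AF (valid ∨ excl): {Shared, Invalid, Modified, Exclusive}.
States satisfying AG (excl → AF (valid ∨ excl)): {Shared, Invalid, Modified, Exclusive}.

{Shared, Invalid, Modified, Exclusive}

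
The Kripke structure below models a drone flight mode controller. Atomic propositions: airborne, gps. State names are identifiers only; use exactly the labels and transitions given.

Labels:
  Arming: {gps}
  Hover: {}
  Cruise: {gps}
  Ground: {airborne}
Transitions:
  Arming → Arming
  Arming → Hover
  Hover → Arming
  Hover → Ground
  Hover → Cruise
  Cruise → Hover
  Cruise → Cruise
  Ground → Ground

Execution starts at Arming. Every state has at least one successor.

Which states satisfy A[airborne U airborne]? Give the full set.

States satisfying airborne: {Ground}.
States satisfying A[airborne U airborne]: {Ground}.

{Ground}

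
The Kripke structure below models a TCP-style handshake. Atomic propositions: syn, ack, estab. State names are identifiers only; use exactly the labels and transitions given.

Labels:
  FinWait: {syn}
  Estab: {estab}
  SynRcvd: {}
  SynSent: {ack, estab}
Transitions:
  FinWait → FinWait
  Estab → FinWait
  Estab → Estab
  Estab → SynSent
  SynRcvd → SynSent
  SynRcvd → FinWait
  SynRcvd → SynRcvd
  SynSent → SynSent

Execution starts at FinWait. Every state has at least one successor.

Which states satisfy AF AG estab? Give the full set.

{SynSent}

States satisfying AG estab: {SynSent}.
States satisfying AF AG estab: {SynSent}.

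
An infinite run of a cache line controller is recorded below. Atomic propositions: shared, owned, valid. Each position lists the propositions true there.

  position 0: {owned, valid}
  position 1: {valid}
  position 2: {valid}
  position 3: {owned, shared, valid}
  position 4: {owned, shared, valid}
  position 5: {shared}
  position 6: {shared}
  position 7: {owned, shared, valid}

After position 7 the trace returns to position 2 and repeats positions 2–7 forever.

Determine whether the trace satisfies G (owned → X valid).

owned → X valid must hold at every position from 0 onward. It fails at position 4, so G (owned → X valid) is false.
Positions where owned holds: 0, 3, 4, 7.
Check X valid at each: 0→ok, 3→ok, 4→fails, 7→ok.

Does not hold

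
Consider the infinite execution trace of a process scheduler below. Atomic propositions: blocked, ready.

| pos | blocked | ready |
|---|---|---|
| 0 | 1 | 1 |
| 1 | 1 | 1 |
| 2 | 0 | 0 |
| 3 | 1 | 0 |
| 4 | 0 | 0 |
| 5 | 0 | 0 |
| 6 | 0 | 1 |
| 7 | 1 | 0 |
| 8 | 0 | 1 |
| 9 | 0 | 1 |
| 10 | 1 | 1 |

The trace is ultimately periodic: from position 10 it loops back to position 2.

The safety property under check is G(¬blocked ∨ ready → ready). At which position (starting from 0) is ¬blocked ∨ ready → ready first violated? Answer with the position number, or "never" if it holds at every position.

Check ¬blocked ∨ ready → ready at each position in order: 0 ✓, 1 ✓.
At position 2 the labels are {}, so ¬blocked ∨ ready → ready is false there. This is the first violation.

2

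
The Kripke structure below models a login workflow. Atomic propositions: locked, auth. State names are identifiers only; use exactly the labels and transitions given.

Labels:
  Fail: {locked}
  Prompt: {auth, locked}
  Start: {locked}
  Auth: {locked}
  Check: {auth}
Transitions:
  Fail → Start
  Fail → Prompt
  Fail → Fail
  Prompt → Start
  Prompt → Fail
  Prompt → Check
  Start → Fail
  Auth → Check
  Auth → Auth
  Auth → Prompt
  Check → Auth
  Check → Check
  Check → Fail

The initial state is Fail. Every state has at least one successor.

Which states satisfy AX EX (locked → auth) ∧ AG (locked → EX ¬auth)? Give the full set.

{Start, Auth, Check}

States satisfying EX (locked → auth): {Fail, Prompt, Auth, Check}.
States satisfying AX EX (locked → auth): {Start, Auth, Check}.
States satisfying locked → EX ¬auth: {Fail, Prompt, Start, Auth, Check}.
States satisfying AG (locked → EX ¬auth): {Fail, Prompt, Start, Auth, Check}.
States satisfying AX EX (locked → auth) ∧ AG (locked → EX ¬auth): {Start, Auth, Check}.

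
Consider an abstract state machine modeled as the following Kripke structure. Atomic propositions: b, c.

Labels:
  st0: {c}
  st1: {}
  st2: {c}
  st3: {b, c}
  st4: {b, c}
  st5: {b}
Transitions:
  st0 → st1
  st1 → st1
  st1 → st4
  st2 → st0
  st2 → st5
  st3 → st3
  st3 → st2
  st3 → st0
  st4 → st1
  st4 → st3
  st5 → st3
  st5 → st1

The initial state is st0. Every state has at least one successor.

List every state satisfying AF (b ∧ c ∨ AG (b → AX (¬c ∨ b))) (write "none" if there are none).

{st3, st4}

States satisfying b ∧ c ∨ AG (b → AX (¬c ∨ b)): {st3, st4}.
States satisfying AF (b ∧ c ∨ AG (b → AX (¬c ∨ b))): {st3, st4}.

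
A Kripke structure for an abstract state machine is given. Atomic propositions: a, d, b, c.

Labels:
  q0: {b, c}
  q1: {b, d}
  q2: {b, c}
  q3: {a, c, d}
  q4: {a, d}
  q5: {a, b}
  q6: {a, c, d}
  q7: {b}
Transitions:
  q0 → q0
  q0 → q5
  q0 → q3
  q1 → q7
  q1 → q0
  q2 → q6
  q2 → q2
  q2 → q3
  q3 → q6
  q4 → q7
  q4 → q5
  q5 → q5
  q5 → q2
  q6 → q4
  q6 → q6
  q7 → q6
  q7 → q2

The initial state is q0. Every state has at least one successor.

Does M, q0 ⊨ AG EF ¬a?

Satisfied

States satisfying EF ¬a: {q0, q1, q2, q3, q4, q5, q6, q7}.
States satisfying AG EF ¬a: {q0, q1, q2, q3, q4, q5, q6, q7}.
Every state reachable from q0 satisfies EF ¬a.
q0 ∈ Sat(AG EF ¬a).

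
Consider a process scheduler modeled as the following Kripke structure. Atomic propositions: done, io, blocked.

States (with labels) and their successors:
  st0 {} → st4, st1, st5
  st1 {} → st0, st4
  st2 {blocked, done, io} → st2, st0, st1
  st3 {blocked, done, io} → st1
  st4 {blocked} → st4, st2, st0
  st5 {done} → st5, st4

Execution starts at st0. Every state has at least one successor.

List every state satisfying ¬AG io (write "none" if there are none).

States satisfying io: {st2, st3}.
States satisfying AG io: ∅.
States satisfying ¬AG io: {st0, st1, st2, st3, st4, st5}.

{st0, st1, st2, st3, st4, st5}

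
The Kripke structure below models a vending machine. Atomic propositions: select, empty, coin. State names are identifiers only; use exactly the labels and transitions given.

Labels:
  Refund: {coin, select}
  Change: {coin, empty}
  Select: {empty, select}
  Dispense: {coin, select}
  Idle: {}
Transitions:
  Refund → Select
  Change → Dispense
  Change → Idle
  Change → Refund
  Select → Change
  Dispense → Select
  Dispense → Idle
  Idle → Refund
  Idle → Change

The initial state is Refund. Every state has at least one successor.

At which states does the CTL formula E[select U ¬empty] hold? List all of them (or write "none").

States satisfying select: {Refund, Select, Dispense}.
States satisfying ¬empty: {Refund, Dispense, Idle}.
States satisfying E[select U ¬empty]: {Refund, Dispense, Idle}.

{Refund, Dispense, Idle}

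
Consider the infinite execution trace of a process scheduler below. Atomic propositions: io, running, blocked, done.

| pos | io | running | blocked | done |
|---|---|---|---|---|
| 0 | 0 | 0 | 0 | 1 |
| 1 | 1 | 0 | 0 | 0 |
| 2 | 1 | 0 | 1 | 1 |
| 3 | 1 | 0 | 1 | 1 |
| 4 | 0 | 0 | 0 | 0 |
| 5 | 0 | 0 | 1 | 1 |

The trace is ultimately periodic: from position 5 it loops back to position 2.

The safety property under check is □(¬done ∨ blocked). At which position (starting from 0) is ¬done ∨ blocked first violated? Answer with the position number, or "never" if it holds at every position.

At position 0 the labels are {done}, so ¬done ∨ blocked is false there. This is the first violation.

0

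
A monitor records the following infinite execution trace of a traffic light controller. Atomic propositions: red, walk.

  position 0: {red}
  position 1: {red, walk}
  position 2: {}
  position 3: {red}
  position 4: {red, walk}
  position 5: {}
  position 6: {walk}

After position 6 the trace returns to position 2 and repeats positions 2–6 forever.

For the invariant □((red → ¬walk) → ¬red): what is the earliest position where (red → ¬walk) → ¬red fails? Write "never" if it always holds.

At position 0 the labels are {red}, so (red → ¬walk) → ¬red is false there. This is the first violation.

0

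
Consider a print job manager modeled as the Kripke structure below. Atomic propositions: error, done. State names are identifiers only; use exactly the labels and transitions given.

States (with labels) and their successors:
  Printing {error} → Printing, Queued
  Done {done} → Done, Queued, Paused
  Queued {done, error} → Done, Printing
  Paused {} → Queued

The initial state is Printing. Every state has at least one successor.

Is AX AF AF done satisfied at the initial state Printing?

No

States satisfying AF AF done: {Done, Queued, Paused}.
States satisfying AX AF AF done: {Done, Paused}.
Printing ∉ Sat(AX AF AF done).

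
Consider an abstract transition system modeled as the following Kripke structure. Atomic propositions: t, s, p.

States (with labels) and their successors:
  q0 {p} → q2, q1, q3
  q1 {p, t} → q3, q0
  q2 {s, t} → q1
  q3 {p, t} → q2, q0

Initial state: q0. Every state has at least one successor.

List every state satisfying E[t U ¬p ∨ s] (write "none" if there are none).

{q1, q2, q3}

States satisfying t: {q1, q2, q3}.
States satisfying ¬p ∨ s: {q2}.
States satisfying E[t U ¬p ∨ s]: {q1, q2, q3}.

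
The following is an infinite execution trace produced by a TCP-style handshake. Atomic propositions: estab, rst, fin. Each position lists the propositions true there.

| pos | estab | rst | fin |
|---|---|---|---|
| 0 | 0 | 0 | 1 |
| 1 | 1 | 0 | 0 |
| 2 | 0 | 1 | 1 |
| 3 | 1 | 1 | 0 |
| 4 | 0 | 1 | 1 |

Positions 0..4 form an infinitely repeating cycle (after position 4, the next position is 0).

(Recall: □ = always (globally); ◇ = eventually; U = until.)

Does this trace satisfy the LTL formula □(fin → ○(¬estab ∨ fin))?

Violated

fin → ○(¬estab ∨ fin) must hold at every position from 0 onward. It fails at position 0, so □(fin → ○(¬estab ∨ fin)) is false.
Positions where fin holds: 0, 2, 4.
Check ○(¬estab ∨ fin) at each: 0→fails, 2→fails, 4→ok.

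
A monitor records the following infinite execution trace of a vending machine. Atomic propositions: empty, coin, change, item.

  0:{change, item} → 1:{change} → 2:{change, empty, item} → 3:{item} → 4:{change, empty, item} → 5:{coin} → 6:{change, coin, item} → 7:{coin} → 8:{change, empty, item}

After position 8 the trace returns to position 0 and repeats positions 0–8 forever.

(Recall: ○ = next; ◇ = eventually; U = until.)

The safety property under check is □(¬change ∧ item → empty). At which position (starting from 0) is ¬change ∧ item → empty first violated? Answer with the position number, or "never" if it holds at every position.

Check ¬change ∧ item → empty at each position in order: 0 ✓, 1 ✓, 2 ✓.
At position 3 the labels are {item}, so ¬change ∧ item → empty is false there. This is the first violation.

3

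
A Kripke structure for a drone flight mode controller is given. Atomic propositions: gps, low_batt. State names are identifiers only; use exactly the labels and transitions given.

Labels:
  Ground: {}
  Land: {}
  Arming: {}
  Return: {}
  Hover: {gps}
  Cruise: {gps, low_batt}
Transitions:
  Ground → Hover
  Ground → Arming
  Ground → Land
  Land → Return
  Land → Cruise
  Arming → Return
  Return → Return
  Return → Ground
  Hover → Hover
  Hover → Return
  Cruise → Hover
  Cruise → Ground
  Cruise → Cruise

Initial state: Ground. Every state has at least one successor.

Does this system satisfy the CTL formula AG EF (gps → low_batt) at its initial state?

Holds

States satisfying EF (gps → low_batt): {Ground, Land, Arming, Return, Hover, Cruise}.
States satisfying AG EF (gps → low_batt): {Ground, Land, Arming, Return, Hover, Cruise}.
Every state reachable from Ground satisfies EF (gps → low_batt).
Ground ∈ Sat(AG EF (gps → low_batt)).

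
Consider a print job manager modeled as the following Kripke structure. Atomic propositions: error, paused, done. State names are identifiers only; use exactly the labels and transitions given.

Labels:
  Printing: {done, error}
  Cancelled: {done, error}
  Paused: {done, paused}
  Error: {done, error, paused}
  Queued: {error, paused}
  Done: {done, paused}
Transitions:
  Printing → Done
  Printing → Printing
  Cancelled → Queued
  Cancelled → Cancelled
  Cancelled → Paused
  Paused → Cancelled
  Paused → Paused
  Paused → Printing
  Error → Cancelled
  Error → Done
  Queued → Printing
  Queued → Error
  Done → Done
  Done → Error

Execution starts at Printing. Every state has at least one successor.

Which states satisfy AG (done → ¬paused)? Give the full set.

none

States satisfying done → ¬paused: {Printing, Cancelled, Queued}.
States satisfying AG (done → ¬paused): ∅.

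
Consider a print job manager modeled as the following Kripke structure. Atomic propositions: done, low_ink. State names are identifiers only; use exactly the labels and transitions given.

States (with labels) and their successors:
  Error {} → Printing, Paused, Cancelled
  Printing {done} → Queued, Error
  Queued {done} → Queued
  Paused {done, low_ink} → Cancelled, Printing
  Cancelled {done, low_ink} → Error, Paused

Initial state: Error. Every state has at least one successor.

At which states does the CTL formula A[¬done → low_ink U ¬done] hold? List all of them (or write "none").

States satisfying ¬done → low_ink: {Printing, Queued, Paused, Cancelled}.
States satisfying ¬done: {Error}.
States satisfying A[¬done → low_ink U ¬done]: {Error}.

{Error}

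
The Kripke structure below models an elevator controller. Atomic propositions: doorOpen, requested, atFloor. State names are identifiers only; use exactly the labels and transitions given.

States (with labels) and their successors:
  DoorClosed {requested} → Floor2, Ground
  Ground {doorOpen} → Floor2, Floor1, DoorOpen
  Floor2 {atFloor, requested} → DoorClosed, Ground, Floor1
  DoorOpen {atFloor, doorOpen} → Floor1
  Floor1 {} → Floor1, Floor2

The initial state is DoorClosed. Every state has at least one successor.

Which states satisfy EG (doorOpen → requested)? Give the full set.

States satisfying doorOpen → requested: {DoorClosed, Floor2, Floor1}.
States satisfying EG (doorOpen → requested): {DoorClosed, Floor2, Floor1}.

{DoorClosed, Floor2, Floor1}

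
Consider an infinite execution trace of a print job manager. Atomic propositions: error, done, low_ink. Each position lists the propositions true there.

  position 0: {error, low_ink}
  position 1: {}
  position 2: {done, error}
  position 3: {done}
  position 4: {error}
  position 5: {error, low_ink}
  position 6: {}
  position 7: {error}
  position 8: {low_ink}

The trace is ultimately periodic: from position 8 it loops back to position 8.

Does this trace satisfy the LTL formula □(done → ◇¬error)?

done → ◇¬error holds at every position 0..8, and those are all positions ever visited, so □(done → ◇¬error) holds.
Positions where done holds: 2, 3.
Check ◇¬error at each: 2→ok, 3→ok.

Satisfied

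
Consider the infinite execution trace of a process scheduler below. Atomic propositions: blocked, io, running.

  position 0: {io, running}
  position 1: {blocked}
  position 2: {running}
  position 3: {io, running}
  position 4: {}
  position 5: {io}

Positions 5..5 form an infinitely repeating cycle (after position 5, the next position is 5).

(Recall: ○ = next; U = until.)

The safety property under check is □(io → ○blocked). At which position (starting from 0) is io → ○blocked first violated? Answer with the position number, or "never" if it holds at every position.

Check io → ○blocked at each position in order: 0 ✓, 1 ✓, 2 ✓.
At position 3 the labels are {io, running} and the next position 4 has {}, so io → ○blocked is false there. This is the first violation.

3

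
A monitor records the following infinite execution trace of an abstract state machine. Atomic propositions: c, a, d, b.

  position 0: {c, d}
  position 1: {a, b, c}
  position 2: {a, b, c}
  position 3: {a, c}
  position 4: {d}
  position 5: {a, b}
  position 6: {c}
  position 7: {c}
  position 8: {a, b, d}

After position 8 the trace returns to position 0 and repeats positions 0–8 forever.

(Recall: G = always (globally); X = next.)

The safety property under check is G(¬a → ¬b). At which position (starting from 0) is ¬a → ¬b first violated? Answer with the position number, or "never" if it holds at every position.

¬a → ¬b holds at every position 0..8, and those are all the positions the trace ever visits, so the invariant G(¬a → ¬b) is never violated.

never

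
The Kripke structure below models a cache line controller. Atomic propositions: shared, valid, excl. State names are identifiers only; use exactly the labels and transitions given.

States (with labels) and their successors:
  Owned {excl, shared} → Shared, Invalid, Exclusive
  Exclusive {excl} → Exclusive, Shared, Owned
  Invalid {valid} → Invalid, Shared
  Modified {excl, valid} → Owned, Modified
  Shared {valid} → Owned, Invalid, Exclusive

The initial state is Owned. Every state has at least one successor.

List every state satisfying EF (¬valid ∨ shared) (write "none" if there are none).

States satisfying ¬valid ∨ shared: {Owned, Exclusive}.
States satisfying EF (¬valid ∨ shared): {Owned, Exclusive, Invalid, Modified, Shared}.

{Owned, Exclusive, Invalid, Modified, Shared}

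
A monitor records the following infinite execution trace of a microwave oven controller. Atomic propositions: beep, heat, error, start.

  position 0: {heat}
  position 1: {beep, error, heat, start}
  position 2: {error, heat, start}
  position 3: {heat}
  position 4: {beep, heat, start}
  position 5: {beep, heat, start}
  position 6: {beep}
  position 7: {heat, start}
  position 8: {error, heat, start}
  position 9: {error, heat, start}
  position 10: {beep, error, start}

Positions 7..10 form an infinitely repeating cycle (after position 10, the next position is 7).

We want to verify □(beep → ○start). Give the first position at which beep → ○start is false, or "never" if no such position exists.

Check beep → ○start at each position in order: 0 ✓, 1 ✓, 2 ✓, 3 ✓, 4 ✓.
At position 5 the labels are {beep, heat, start} and the next position 6 has {beep}, so beep → ○start is false there. This is the first violation.

5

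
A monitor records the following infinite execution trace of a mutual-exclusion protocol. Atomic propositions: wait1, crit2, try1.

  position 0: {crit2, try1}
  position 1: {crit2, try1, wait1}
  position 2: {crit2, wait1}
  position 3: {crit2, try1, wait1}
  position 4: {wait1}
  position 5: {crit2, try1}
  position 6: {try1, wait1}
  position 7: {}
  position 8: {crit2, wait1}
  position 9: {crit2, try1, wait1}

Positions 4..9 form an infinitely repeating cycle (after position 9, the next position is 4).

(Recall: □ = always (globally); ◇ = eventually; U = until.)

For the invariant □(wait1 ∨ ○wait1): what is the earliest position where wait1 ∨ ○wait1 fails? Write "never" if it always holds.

never

wait1 ∨ ○wait1 holds at every position 0..9, and those are all the positions the trace ever visits, so the invariant □(wait1 ∨ ○wait1) is never violated.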